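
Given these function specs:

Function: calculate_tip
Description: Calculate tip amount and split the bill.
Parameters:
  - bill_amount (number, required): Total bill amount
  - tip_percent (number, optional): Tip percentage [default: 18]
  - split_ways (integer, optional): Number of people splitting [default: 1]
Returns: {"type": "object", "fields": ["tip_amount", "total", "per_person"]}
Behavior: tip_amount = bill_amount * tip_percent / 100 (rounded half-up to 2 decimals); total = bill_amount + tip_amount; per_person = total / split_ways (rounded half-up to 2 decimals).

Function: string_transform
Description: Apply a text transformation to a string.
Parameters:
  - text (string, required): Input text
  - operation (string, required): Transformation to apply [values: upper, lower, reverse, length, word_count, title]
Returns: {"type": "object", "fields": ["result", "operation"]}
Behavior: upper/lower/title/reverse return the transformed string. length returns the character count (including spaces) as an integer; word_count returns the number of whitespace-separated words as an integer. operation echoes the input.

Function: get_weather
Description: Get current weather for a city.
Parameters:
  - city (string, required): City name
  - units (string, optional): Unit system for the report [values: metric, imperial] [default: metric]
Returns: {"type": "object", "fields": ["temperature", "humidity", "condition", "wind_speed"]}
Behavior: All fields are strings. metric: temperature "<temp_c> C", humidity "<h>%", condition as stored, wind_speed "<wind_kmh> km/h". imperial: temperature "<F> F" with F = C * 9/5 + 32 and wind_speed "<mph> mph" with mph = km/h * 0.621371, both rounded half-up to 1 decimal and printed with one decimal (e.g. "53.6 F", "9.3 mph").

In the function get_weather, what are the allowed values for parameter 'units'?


The get_weather spec declares:
  - units (string, optional): Unit system for the report [values: metric, imperial] [default: metric]
Allowed values:
metric, imperial


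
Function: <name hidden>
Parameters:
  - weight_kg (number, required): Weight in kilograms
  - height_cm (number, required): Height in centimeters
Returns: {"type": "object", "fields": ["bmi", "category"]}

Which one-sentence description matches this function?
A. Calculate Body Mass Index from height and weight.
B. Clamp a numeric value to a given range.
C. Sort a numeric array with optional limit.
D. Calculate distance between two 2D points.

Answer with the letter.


Parameters weight_kg, height_cm and return ["bmi", "category"] fit: Calculate Body Mass Index from height and weight.
A


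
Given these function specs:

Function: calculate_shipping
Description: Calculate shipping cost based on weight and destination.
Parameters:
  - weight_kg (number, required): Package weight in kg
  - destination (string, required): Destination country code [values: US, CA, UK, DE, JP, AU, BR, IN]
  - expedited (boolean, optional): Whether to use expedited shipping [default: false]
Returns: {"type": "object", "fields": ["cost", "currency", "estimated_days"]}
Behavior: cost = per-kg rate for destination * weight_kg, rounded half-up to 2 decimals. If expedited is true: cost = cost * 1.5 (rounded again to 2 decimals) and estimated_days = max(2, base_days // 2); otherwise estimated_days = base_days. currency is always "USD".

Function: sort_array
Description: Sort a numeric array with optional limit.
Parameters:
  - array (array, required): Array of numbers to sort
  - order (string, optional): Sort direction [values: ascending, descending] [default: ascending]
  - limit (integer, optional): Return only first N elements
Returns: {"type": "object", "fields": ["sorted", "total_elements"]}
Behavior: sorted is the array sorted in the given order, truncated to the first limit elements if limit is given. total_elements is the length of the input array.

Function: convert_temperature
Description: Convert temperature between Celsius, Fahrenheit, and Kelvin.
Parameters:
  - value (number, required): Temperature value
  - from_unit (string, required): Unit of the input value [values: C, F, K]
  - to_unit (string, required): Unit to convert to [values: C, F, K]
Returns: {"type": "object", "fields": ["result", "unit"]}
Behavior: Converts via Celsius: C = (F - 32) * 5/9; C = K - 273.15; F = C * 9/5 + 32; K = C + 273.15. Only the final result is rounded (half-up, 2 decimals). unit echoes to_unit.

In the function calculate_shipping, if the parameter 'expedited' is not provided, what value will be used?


The calculate_shipping spec declares:
  - expedited (boolean, optional): Whether to use expedited shipping [default: false]
Default:
false


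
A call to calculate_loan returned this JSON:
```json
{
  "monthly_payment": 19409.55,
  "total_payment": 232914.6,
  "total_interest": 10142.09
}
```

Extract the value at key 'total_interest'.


10142.09


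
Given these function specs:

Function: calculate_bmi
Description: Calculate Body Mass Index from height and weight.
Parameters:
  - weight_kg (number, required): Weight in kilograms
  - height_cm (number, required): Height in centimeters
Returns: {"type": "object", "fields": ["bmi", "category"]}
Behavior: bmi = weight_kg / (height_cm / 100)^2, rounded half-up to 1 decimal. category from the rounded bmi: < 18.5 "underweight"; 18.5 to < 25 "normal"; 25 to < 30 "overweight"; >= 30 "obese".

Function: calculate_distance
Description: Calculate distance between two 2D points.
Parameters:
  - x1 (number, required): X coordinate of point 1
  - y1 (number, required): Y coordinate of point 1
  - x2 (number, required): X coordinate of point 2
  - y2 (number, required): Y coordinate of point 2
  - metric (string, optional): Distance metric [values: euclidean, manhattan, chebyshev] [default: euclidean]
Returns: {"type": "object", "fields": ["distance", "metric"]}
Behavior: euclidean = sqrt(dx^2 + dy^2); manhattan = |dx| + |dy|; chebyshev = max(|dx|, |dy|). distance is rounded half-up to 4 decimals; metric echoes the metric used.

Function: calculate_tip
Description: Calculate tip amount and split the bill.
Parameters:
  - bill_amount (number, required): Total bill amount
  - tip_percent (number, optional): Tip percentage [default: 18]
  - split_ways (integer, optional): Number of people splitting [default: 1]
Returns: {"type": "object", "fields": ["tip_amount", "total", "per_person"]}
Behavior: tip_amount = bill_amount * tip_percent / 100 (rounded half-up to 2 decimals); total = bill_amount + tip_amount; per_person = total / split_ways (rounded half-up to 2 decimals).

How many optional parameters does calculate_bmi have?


Parameters of calculate_bmi: weight_kg (required), height_cm (required)
Optional count:
0


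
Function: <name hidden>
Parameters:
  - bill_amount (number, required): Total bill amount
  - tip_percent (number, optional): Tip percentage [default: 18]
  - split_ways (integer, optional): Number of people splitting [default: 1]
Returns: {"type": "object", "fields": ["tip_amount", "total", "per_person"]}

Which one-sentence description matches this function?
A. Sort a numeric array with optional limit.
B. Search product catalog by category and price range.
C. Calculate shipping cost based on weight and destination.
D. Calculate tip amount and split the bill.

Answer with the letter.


Parameters bill_amount, tip_percent, split_ways and return ["tip_amount", "total", "per_person"] fit: Calculate tip amount and split the bill.
D


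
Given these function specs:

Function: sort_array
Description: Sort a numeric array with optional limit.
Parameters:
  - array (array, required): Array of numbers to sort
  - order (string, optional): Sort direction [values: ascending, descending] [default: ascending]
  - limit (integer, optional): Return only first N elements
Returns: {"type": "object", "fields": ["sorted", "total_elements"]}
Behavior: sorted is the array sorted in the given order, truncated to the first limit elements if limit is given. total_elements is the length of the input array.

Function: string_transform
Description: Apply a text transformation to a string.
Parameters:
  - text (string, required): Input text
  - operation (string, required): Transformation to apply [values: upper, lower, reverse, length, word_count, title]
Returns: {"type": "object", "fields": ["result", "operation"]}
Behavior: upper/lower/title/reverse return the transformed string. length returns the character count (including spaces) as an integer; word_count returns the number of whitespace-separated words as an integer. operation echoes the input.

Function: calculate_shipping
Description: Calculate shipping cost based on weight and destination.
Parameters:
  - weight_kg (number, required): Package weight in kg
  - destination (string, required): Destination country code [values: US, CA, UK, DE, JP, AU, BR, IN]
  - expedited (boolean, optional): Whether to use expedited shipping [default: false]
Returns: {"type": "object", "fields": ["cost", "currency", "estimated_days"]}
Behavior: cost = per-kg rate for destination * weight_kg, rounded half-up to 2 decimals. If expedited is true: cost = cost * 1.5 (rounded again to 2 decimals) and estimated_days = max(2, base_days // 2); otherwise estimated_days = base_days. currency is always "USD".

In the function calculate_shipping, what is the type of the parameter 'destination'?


The calculate_shipping spec declares:
  - destination (string, required): Destination country code [values: US, CA, UK, DE, JP, AU, BR, IN]
Type:
string


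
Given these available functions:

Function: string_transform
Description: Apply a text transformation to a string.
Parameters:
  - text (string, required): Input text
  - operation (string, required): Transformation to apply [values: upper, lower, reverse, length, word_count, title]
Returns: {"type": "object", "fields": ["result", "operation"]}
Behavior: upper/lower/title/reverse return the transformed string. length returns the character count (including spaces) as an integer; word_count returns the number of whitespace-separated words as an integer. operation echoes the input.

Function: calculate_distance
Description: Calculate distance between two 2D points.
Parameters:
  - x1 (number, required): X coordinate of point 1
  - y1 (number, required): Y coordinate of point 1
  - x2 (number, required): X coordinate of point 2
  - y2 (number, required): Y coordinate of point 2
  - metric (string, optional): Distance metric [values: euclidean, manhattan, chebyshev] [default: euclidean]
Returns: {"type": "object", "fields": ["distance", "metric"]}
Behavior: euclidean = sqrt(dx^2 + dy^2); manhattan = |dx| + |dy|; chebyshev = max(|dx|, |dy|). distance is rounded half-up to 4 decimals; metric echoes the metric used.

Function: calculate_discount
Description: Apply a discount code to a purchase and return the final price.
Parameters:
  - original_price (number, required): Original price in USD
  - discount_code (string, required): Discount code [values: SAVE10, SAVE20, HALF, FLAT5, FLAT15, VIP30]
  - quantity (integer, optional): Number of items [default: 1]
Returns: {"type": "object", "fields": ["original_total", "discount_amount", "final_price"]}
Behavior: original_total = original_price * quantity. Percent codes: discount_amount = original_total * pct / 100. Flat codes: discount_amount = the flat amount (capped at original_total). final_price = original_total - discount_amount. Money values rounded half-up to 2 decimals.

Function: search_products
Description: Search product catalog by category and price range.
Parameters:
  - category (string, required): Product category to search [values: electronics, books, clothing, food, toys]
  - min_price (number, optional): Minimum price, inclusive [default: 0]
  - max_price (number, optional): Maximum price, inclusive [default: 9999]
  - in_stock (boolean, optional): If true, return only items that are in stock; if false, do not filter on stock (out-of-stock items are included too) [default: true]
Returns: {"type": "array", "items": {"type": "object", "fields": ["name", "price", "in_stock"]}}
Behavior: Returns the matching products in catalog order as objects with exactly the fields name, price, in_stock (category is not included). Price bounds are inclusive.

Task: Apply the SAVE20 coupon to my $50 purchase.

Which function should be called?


The task needs a function whose description is: Apply a discount code to a purchase and return the final price.
calculate_discount


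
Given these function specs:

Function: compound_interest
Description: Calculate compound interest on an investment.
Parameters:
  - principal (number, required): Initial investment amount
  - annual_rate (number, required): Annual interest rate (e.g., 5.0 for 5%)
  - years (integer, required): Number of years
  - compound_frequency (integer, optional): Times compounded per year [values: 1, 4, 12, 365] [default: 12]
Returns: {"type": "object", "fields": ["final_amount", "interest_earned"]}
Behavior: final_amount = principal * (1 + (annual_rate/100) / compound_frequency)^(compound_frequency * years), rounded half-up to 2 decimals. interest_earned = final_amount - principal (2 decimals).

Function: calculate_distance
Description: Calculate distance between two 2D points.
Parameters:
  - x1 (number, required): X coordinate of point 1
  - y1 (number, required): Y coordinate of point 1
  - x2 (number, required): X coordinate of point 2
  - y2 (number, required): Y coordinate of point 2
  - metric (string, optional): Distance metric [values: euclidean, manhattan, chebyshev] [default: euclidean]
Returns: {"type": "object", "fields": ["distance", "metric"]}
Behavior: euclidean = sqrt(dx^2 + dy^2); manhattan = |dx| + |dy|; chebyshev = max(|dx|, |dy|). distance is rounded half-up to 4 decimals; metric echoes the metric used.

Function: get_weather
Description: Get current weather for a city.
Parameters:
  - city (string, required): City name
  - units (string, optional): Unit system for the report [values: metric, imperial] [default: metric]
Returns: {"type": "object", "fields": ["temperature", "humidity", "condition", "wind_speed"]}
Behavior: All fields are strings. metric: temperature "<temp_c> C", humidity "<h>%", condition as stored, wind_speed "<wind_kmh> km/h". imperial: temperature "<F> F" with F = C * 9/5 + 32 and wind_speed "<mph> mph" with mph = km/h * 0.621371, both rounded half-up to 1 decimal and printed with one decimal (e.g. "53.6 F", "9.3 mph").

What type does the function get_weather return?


The get_weather spec declares Returns: {"type": "object", "fields": ["temperature", "humidity", "condition", "wind_speed"]}
Type:
object


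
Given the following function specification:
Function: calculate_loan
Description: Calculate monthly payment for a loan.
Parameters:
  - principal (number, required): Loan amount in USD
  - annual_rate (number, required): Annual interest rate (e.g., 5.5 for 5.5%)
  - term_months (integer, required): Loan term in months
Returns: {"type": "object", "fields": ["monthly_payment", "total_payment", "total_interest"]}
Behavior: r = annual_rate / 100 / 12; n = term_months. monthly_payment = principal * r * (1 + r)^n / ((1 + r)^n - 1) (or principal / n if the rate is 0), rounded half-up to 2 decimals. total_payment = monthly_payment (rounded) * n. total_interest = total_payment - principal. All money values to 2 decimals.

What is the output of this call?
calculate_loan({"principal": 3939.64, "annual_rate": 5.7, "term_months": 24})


r = 5.7 / 100 / 12 = 0.00475 (keep full precision)
(1 + r)^24 = 1.12044968
monthly_payment = 3939.64 * 0.00475 * 1.12044968 / (1.12044968 - 1) = 174.075181 -> 174.08
total_payment = 174.08 * 24 = 4177.92
total_interest = 4177.92 - 3939.64 = 238.28
Output:
{"monthly_payment": 174.08, "total_payment": 4177.92, "total_interest": 238.28}


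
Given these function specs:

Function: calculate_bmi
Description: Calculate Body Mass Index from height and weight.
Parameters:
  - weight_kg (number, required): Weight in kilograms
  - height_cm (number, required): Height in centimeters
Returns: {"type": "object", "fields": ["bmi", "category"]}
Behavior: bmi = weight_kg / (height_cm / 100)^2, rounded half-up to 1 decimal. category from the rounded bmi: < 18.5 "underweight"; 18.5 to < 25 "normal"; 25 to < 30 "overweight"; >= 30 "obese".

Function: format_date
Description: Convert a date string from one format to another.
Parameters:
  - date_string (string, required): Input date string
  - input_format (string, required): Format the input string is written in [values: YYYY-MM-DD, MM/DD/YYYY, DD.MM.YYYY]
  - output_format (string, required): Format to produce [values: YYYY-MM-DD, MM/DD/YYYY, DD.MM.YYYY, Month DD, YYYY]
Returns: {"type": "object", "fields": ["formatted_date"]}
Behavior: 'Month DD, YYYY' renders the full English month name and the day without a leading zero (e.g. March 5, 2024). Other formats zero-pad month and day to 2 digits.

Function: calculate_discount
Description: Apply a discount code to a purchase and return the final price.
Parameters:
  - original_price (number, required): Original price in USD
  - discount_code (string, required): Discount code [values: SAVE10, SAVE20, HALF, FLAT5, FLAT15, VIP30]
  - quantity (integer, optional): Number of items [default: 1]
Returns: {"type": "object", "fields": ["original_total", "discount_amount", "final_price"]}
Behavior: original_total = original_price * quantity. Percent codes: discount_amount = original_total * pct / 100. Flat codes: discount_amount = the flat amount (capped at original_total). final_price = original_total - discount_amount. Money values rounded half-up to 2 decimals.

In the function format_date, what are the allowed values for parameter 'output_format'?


The format_date spec declares:
  - output_format (string, required): Format to produce [values: YYYY-MM-DD, MM/DD/YYYY, DD.MM.YYYY, Month DD, YYYY]
Allowed values:
YYYY-MM-DD, MM/DD/YYYY, DD.MM.YYYY, Month DD, YYYY


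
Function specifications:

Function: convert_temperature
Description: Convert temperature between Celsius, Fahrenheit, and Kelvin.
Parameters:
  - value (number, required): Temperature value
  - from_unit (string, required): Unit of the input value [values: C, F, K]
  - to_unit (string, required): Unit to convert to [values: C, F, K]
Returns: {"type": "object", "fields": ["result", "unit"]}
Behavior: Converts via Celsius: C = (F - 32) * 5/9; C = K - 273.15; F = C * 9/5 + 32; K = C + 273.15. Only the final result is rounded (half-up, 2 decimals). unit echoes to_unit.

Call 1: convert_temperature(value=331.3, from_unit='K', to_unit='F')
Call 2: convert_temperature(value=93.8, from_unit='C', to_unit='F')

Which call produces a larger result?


Call 1:
  To C: 331.3 - 273.15 = 58.15
  To F: 58.15 * 9/5 + 32 = 136.67
  Round to 2 decimals: 136.67
  -> 136.67 F
Call 2:
  Input already in C: 93.8
  To F: 93.8 * 9/5 + 32 = 200.84
  Round to 2 decimals: 200.84
  -> 200.84 F
Call 2 (200.84 F)


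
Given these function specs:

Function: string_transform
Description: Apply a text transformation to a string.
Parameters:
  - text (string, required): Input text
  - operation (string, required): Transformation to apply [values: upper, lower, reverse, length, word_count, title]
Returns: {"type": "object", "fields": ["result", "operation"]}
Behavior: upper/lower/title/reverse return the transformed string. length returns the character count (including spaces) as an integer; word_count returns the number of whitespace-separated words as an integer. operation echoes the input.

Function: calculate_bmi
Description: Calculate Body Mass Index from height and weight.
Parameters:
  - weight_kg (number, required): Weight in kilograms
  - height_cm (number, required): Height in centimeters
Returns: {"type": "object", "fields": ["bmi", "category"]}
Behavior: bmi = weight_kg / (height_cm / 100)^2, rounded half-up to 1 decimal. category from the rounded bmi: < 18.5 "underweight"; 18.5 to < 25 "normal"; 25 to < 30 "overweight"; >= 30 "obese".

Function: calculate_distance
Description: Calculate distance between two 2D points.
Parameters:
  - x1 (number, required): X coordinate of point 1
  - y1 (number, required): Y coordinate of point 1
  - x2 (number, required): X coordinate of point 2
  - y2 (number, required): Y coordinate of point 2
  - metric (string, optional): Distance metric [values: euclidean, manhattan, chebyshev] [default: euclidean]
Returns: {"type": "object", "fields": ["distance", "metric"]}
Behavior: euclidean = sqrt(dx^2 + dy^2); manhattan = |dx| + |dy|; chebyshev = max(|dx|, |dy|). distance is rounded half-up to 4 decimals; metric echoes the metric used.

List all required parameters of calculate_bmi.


Parameters of calculate_bmi and their required/optional flag:
  weight_kg: required
  height_cm: required
height_cm, weight_kg


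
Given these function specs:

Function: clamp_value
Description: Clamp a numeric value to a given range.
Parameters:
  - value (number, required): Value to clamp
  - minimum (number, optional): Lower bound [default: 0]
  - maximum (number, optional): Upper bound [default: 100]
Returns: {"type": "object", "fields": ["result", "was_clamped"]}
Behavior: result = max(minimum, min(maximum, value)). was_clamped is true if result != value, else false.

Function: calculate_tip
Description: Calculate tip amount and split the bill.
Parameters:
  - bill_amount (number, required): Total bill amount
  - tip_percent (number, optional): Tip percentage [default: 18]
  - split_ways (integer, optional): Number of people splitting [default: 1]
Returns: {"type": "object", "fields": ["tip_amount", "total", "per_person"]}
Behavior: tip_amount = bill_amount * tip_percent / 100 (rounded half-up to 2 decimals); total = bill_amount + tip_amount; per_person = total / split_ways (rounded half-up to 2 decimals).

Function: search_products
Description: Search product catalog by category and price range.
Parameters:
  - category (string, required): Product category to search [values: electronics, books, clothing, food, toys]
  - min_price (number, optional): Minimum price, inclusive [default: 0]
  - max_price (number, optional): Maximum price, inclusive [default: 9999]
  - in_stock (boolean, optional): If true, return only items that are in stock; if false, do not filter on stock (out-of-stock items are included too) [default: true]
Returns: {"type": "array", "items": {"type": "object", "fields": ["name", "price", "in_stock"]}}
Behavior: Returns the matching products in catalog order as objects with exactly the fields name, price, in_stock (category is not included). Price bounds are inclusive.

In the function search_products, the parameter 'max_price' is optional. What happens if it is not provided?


The search_products spec declares:
  - max_price (number, optional): Maximum price, inclusive [default: 9999]
It defaults to 9999


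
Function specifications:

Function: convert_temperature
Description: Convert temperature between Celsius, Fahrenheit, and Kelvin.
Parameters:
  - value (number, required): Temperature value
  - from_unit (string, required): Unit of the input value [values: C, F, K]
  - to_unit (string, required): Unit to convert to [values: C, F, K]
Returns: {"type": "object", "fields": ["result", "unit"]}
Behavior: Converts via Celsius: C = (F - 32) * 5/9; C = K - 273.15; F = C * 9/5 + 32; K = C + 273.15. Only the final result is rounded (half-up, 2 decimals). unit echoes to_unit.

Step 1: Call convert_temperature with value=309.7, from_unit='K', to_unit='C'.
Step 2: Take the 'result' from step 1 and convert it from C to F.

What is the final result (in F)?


Step 1: convert_temperature(value=309.7, from_unit=K, to_unit=C)
  To C: 309.7 - 273.15 = 36.55
  Target is C: 36.55
  Round to 2 decimals: 36.55
  -> result = 36.55 C
Step 2: convert_temperature(value=36.55, from_unit=C, to_unit=F)
  Input already in C: 36.55
  To F: 36.55 * 9/5 + 32 = 97.79
  Round to 2 decimals: 97.79
  -> result = 97.79 F
97.79 F


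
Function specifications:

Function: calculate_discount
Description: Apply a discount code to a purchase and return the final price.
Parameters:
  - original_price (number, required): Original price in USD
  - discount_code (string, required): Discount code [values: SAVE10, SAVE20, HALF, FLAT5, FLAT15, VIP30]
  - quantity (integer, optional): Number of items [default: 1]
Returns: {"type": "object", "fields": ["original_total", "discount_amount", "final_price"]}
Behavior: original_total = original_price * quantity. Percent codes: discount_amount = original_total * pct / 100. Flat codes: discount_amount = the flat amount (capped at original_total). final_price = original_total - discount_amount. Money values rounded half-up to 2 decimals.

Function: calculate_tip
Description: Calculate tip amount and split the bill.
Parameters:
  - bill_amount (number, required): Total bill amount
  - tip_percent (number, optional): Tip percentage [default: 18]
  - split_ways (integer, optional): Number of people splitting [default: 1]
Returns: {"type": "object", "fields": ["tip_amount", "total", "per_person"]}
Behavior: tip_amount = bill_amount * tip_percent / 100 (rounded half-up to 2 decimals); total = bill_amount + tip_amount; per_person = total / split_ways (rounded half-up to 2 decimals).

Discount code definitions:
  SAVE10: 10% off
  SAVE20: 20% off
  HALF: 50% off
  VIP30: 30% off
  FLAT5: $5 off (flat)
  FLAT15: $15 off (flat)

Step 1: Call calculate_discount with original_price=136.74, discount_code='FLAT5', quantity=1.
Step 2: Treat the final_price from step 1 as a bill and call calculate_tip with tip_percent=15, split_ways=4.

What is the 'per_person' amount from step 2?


Step 1: calculate_discount(original_price=136.74, discount_code=FLAT5, quantity=1)
  original_total = 136.74 * 1 = 136.74
  FLAT5 = $5 flat: discount_amount = min(5.00, 136.74) = 5.00
  final_price = 136.74 - 5.00 = 131.74
  -> final_price = 131.74
Step 2: calculate_tip(bill_amount=131.74, tip_percent=15, split_ways=4)
  tip_amount = 131.74 * 15/100 = 19.761 -> 19.76
  total = 131.74 + 19.76 = 151.50
  per_person = 151.50 / 4 = 37.875 -> 37.88
  -> per_person = 37.88
$37.88


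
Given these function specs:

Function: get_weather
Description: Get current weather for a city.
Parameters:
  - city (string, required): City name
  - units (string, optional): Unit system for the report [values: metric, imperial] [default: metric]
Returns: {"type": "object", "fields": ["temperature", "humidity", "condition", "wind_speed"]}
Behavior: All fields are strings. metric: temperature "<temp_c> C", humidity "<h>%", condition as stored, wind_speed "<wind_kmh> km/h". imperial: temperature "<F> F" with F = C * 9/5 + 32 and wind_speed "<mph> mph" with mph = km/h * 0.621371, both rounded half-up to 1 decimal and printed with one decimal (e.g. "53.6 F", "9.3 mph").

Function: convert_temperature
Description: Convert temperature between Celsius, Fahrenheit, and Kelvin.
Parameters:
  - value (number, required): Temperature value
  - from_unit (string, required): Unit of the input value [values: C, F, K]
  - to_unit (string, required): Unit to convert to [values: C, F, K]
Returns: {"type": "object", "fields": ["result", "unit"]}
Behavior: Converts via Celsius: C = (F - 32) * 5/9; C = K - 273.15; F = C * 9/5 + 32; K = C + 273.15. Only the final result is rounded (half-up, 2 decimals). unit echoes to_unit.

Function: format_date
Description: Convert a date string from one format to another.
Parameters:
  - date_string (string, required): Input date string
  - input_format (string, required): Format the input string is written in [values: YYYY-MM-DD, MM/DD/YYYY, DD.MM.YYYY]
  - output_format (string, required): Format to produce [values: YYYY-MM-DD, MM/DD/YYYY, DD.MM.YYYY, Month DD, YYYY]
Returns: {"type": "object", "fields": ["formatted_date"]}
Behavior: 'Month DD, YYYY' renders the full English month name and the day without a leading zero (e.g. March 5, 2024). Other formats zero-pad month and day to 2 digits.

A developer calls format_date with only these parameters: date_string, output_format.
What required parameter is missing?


Required parameters: date_string, input_format, output_format
Provided: date_string, output_format
Missing: input_format
input_format


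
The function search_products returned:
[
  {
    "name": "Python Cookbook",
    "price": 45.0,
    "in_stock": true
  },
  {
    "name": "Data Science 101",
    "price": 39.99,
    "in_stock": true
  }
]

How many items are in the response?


Items: Python Cookbook, Data Science 101
2


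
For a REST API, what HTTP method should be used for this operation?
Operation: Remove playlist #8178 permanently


GET = read, POST = create, PUT = update/replace, DELETE = remove
This operation is a removal.
DELETE


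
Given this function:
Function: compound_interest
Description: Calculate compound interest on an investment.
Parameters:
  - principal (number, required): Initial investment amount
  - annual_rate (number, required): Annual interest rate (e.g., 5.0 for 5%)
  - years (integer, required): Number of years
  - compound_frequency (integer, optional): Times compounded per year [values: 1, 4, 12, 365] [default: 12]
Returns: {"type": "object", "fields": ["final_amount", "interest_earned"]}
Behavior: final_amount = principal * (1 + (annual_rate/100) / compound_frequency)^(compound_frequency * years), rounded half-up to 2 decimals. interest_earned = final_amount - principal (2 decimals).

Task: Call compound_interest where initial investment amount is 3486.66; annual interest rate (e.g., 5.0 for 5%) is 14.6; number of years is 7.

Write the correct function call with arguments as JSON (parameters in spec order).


Mapping each described value to its parameter name:
  'Initial investment amount' -> principal = 3486.66
  'Annual interest rate (e.g., 5.0 for 5%)' -> annual_rate = 14.6
  'Number of years' -> years = 7
compound_interest({"principal": 3486.66, "annual_rate": 14.6, "years": 7})


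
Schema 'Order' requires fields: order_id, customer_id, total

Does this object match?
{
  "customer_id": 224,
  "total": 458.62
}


Checking required fields...
Missing: order_id
Invalid - missing required field 'order_id'


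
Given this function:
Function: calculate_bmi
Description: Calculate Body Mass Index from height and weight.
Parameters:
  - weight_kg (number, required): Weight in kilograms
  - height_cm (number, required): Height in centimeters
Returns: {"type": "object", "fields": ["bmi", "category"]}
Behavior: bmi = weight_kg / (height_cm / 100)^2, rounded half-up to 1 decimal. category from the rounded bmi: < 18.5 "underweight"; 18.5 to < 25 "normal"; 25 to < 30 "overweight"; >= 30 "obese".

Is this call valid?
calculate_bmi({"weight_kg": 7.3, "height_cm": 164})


Checking all required parameters present and types match... All valid.
Valid


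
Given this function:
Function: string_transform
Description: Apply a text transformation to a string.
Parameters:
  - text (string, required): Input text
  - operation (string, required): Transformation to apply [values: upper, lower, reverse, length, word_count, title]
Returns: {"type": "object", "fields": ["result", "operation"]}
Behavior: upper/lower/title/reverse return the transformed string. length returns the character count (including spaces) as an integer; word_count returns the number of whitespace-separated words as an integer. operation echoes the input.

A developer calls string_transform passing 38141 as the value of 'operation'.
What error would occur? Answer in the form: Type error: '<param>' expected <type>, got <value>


Spec: 'operation' is declared as string; 38141 is an integer.
Type error: 'operation' expected string, got 38141


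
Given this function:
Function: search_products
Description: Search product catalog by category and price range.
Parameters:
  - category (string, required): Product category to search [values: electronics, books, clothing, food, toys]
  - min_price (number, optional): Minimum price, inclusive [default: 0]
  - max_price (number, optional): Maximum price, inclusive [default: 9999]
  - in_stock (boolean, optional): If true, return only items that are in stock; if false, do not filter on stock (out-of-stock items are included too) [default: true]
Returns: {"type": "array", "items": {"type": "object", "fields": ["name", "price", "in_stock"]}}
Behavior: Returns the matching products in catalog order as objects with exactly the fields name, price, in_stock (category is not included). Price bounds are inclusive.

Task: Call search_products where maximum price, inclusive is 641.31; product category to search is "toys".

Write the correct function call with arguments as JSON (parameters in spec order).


Mapping each described value to its parameter name:
  'Maximum price, inclusive' -> max_price = 641.31
  'Product category to search' -> category = "toys"
search_products({"category": "toys", "max_price": 641.31})


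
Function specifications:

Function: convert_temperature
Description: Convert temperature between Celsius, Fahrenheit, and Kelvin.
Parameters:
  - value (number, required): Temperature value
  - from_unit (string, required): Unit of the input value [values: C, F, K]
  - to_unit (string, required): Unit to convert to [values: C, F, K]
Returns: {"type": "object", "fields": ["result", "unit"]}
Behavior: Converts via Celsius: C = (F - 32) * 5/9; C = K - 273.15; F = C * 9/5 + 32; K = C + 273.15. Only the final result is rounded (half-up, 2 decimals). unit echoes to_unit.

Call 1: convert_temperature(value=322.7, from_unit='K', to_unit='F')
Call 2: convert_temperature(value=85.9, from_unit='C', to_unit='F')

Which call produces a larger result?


Call 1:
  To C: 322.7 - 273.15 = 49.55
  To F: 49.55 * 9/5 + 32 = 121.19
  Round to 2 decimals: 121.19
  -> 121.19 F
Call 2:
  Input already in C: 85.9
  To F: 85.9 * 9/5 + 32 = 186.62
  Round to 2 decimals: 186.62
  -> 186.62 F
Call 2 (186.62 F)


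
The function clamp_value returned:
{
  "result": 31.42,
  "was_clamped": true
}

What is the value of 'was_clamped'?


true


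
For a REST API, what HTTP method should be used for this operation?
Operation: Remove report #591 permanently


GET = read, POST = create, PUT = update/replace, DELETE = remove
This operation is a removal.
DELETE


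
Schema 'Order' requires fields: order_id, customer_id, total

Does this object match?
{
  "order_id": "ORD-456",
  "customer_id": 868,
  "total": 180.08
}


Checking required fields... All present.
Valid - all required fields present


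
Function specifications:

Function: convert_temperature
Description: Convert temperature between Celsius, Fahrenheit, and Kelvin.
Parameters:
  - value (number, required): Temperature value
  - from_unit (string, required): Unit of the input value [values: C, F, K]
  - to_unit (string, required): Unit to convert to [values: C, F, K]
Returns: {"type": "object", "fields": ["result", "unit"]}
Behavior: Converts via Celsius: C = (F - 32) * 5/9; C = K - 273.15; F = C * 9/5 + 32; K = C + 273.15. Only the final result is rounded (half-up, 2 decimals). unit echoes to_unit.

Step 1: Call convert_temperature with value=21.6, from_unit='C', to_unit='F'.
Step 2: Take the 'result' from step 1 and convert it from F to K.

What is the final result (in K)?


Step 1: convert_temperature(value=21.6, from_unit=C, to_unit=F)
  Input already in C: 21.6
  To F: 21.6 * 9/5 + 32 = 70.88
  Round to 2 decimals: 70.88
  -> result = 70.88 F
Step 2: convert_temperature(value=70.88, from_unit=F, to_unit=K)
  To C: (70.88 - 32) * 5/9 = 21.6
  To K: 21.6 + 273.15 = 294.75
  Round to 2 decimals: 294.75
  -> result = 294.75 K
294.75 K


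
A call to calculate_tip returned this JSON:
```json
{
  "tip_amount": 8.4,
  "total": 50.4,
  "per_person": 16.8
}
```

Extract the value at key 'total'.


50.4


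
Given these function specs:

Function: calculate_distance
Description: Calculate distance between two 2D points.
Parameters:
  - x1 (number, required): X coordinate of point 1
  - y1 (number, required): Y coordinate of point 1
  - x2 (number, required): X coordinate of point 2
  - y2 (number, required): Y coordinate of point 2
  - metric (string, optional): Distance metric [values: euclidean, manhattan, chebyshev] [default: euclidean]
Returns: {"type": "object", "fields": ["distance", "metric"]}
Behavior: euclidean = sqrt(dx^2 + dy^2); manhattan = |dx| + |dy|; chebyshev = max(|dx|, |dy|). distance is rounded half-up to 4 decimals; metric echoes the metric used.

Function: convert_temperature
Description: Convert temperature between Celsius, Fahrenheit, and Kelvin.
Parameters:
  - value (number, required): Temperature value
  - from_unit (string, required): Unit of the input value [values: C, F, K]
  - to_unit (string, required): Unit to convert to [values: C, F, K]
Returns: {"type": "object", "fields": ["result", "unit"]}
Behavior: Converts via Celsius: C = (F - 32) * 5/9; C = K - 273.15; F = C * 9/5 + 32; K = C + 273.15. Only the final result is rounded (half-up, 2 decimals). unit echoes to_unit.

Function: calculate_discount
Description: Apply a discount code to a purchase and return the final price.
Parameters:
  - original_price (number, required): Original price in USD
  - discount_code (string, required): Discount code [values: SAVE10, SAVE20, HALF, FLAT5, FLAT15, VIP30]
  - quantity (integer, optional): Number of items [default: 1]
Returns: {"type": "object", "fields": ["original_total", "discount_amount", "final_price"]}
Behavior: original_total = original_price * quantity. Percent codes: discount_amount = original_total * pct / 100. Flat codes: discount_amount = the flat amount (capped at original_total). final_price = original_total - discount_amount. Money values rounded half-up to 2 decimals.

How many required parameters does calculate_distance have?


Parameters of calculate_distance: x1 (required), y1 (required), x2 (required), y2 (required), metric (optional)
Required count:
4


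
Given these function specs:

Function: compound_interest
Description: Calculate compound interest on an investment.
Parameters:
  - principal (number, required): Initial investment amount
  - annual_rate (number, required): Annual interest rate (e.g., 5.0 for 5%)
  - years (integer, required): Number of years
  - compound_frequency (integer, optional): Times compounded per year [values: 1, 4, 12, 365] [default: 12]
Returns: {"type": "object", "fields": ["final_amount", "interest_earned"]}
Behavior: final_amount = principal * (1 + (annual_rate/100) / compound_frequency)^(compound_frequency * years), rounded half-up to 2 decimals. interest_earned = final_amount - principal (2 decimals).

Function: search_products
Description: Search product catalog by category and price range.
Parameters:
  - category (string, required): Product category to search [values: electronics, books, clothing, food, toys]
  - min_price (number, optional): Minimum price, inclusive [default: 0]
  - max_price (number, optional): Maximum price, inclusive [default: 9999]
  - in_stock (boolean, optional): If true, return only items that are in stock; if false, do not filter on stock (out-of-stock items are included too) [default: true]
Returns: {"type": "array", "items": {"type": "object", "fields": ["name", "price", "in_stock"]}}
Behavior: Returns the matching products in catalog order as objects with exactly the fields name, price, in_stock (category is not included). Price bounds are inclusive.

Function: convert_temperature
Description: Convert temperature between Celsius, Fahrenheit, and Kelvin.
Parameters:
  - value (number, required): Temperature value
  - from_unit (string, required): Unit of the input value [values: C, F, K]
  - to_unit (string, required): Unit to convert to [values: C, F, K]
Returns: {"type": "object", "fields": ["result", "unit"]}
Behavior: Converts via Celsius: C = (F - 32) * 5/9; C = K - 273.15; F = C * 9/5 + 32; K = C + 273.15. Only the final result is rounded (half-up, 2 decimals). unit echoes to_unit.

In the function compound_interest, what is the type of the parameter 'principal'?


The compound_interest spec declares:
  - principal (number, required): Initial investment amount
Type:
number


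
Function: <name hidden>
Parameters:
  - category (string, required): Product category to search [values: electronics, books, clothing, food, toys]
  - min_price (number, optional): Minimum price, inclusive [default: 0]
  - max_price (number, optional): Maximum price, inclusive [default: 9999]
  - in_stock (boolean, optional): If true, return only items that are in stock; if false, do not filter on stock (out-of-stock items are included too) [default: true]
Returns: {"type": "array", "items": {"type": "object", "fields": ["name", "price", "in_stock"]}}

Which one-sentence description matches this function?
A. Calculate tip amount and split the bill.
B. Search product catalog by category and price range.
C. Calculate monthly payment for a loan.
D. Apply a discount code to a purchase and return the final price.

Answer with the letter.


Parameters category, min_price, max_price, in_stock and return "array" fit: Search product catalog by category and price range.
B
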